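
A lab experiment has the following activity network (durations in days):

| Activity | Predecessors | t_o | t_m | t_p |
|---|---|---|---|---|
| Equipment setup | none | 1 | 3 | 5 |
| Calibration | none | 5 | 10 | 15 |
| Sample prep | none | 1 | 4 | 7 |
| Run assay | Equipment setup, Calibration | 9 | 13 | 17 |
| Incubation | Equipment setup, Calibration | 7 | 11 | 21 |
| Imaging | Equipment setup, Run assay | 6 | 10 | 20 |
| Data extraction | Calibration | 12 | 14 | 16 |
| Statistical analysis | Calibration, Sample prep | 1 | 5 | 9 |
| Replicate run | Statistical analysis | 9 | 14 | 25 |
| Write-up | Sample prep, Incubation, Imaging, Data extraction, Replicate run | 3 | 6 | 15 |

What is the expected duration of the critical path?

te_Equipment setup = (1 + 4·3 + 5)/6 = 18/6 = 3
te_Calibration = (5 + 4·10 + 15)/6 = 60/6 = 10
te_Sample prep = (1 + 4·4 + 7)/6 = 24/6 = 4
te_Run assay = (9 + 4·13 + 17)/6 = 78/6 = 13
te_Incubation = (7 + 4·11 + 21)/6 = 72/6 = 12
te_Imaging = (6 + 4·10 + 20)/6 = 66/6 = 11
te_Data extraction = (12 + 4·14 + 16)/6 = 84/6 = 14
te_Statistical analysis = (1 + 4·5 + 9)/6 = 30/6 = 5
te_Replicate run = (9 + 4·14 + 25)/6 = 90/6 = 15
te_Write-up = (3 + 4·6 + 15)/6 = 42/6 = 7

Forward pass:
ES_Equipment setup = 0; EF_Equipment setup = 3
ES_Calibration = 0; EF_Calibration = 10
ES_Sample prep = 0; EF_Sample prep = 4
ES_Run assay = max(EF_Equipment setup=3, EF_Calibration=10) = 10; EF_Run assay = 10+13 = 23
ES_Incubation = max(EF_Equipment setup=3, EF_Calibration=10) = 10; EF_Incubation = 10+12 = 22
ES_Imaging = max(EF_Equipment setup=3, EF_Run assay=23) = 23; EF_Imaging = 23+11 = 34
ES_Data extraction = 10; EF_Data extraction = 10+14 = 24
ES_Statistical analysis = max(EF_Calibration=10, EF_Sample prep=4) = 10; EF_Statistical analysis = 10+5 = 15
ES_Replicate run = 15; EF_Replicate run = 15+15 = 30
ES_Write-up = max(EF_Sample prep=4, EF_Incubation=22, EF_Imaging=34, EF_Data extraction=24, EF_Replicate run=30) = 34; EF_Write-up = 34+7 = 41
Expected project duration μ = 41 days. Critical path: Calibration → Run assay → Imaging → Write-up.

41 days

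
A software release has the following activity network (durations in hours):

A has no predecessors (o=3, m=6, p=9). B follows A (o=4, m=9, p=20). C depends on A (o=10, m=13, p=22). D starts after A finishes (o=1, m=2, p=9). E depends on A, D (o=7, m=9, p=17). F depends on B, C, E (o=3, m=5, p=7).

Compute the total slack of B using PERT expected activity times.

4 hours

te_A = (3 + 4·6 + 9)/6 = 36/6 = 6
te_B = (4 + 4·9 + 20)/6 = 60/6 = 10
te_C = (10 + 4·13 + 22)/6 = 84/6 = 14
te_D = (1 + 4·2 + 9)/6 = 18/6 = 3
te_E = (7 + 4·9 + 17)/6 = 60/6 = 10
te_F = (3 + 4·5 + 7)/6 = 30/6 = 5

Forward pass:
ES_A = 0; EF_A = 6
ES_B = 6; EF_B = 6+10 = 16
ES_C = 6; EF_C = 6+14 = 20
ES_D = 6; EF_D = 6+3 = 9
ES_E = max(EF_A=6, EF_D=9) = 9; EF_E = 9+10 = 19
ES_F = max(EF_B=16, EF_C=20, EF_E=19) = 20; EF_F = 20+5 = 25
Expected project duration μ = 25 hours. Critical path: A → C → F.

Backward pass:
LF_F = 25; LS_F = 25−5 = 20
LF_E = LS_F = 20; LS_E = 20−10 = 10
LF_D = LS_E = 10; LS_D = 10−3 = 7
LF_C = LS_F = 20; LS_C = 20−14 = 6
LF_B = LS_F = 20; LS_B = 20−10 = 10
LF_A = min(LS_B=10, LS_C=6, LS_D=7, LS_E=10) = 6; LS_A = 6−6 = 0
Slack_B = LS_B − ES_B = 10 − 6 = 4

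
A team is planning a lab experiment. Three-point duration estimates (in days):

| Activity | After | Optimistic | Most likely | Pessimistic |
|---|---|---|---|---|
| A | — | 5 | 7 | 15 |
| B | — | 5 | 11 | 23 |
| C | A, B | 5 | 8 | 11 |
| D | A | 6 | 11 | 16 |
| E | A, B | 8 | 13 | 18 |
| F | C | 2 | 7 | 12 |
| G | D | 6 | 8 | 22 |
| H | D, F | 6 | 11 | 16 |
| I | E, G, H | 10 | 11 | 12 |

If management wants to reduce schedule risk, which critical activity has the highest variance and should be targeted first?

B

te_A = (5 + 4·7 + 15)/6 = 48/6 = 8; σ²_A = ((15−5)/6)² = 2.778
te_B = (5 + 4·11 + 23)/6 = 72/6 = 12; σ²_B = ((23−5)/6)² = 9.000
te_C = (5 + 4·8 + 11)/6 = 48/6 = 8; σ²_C = ((11−5)/6)² = 1.000
te_D = (6 + 4·11 + 16)/6 = 66/6 = 11; σ²_D = ((16−6)/6)² = 2.778
te_E = (8 + 4·13 + 18)/6 = 78/6 = 13; σ²_E = ((18−8)/6)² = 2.778
te_F = (2 + 4·7 + 12)/6 = 42/6 = 7; σ²_F = ((12−2)/6)² = 2.778
te_G = (6 + 4·8 + 22)/6 = 60/6 = 10; σ²_G = ((22−6)/6)² = 7.111
te_H = (6 + 4·11 + 16)/6 = 66/6 = 11; σ²_H = ((16−6)/6)² = 2.778
te_I = (10 + 4·11 + 12)/6 = 66/6 = 11; σ²_I = ((12−10)/6)² = 0.111

Forward pass:
ES_A = 0; EF_A = 8
ES_B = 0; EF_B = 12
ES_C = max(EF_A=8, EF_B=12) = 12; EF_C = 12+8 = 20
ES_D = 8; EF_D = 8+11 = 19
ES_E = max(EF_A=8, EF_B=12) = 12; EF_E = 12+13 = 25
ES_F = 20; EF_F = 20+7 = 27
ES_G = 19; EF_G = 19+10 = 29
ES_H = max(EF_D=19, EF_F=27) = 27; EF_H = 27+11 = 38
ES_I = max(EF_E=25, EF_G=29, EF_H=38) = 38; EF_I = 38+11 = 49
Expected project duration μ = 49 days. Critical path: B → C → F → H → I.

Variances on critical path: σ²_B=9.000, σ²_C=1.000, σ²_F=2.778, σ²_H=2.778, σ²_I=0.111.
Largest is σ²_B = 9.000.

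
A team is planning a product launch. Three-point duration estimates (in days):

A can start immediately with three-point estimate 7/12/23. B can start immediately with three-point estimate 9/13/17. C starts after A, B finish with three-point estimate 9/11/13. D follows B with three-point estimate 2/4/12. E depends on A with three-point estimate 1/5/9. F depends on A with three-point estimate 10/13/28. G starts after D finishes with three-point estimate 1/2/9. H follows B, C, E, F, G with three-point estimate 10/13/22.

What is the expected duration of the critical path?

42 days

te_A = (7 + 4·12 + 23)/6 = 78/6 = 13
te_B = (9 + 4·13 + 17)/6 = 78/6 = 13
te_C = (9 + 4·11 + 13)/6 = 66/6 = 11
te_D = (2 + 4·4 + 12)/6 = 30/6 = 5
te_E = (1 + 4·5 + 9)/6 = 30/6 = 5
te_F = (10 + 4·13 + 28)/6 = 90/6 = 15
te_G = (1 + 4·2 + 9)/6 = 18/6 = 3
te_H = (10 + 4·13 + 22)/6 = 84/6 = 14

Forward pass:
ES_A = 0; EF_A = 13
ES_B = 0; EF_B = 13
ES_C = max(EF_A=13, EF_B=13) = 13; EF_C = 13+11 = 24
ES_D = 13; EF_D = 13+5 = 18
ES_E = 13; EF_E = 13+5 = 18
ES_F = 13; EF_F = 13+15 = 28
ES_G = 18; EF_G = 18+3 = 21
ES_H = max(EF_B=13, EF_C=24, EF_E=18, EF_F=28, EF_G=21) = 28; EF_H = 28+14 = 42
Expected project duration μ = 42 days. Critical path: A → F → H.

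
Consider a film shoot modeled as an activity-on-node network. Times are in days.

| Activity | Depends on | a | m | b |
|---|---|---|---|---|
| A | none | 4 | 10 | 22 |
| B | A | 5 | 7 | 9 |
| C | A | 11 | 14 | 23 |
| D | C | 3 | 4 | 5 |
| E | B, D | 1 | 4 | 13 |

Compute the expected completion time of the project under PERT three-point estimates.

te_A = (4 + 4·10 + 22)/6 = 66/6 = 11
te_B = (5 + 4·7 + 9)/6 = 42/6 = 7
te_C = (11 + 4·14 + 23)/6 = 90/6 = 15
te_D = (3 + 4·4 + 5)/6 = 24/6 = 4
te_E = (1 + 4·4 + 13)/6 = 30/6 = 5

Forward pass:
ES_A = 0; EF_A = 11
ES_B = 11; EF_B = 11+7 = 18
ES_C = 11; EF_C = 11+15 = 26
ES_D = 26; EF_D = 26+4 = 30
ES_E = max(EF_B=18, EF_D=30) = 30; EF_E = 30+5 = 35
Expected project duration μ = 35 days. Critical path: A → C → D → E.

35 days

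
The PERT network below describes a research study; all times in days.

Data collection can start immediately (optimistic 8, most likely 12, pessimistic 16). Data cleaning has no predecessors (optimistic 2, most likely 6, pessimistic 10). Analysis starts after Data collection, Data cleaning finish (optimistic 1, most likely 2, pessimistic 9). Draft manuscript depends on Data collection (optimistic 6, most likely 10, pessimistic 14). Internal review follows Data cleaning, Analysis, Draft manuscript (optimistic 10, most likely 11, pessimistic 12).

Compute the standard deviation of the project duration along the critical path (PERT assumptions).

1.91 days

te_Data collection = (8 + 4·12 + 16)/6 = 72/6 = 12; σ²_Data collection = ((16−8)/6)² = 1.778
te_Data cleaning = (2 + 4·6 + 10)/6 = 36/6 = 6; σ²_Data cleaning = ((10−2)/6)² = 1.778
te_Analysis = (1 + 4·2 + 9)/6 = 18/6 = 3; σ²_Analysis = ((9−1)/6)² = 1.778
te_Draft manuscript = (6 + 4·10 + 14)/6 = 60/6 = 10; σ²_Draft manuscript = ((14−6)/6)² = 1.778
te_Internal review = (10 + 4·11 + 12)/6 = 66/6 = 11; σ²_Internal review = ((12−10)/6)² = 0.111

Forward pass:
ES_Data collection = 0; EF_Data collection = 12
ES_Data cleaning = 0; EF_Data cleaning = 6
ES_Analysis = max(EF_Data collection=12, EF_Data cleaning=6) = 12; EF_Analysis = 12+3 = 15
ES_Draft manuscript = 12; EF_Draft manuscript = 12+10 = 22
ES_Internal review = max(EF_Data cleaning=6, EF_Analysis=15, EF_Draft manuscript=22) = 22; EF_Internal review = 22+11 = 33
Expected project duration μ = 33 days. Critical path: Data collection → Draft manuscript → Internal review.

Variance along critical path = 1.778 + 1.778 + 0.111 = 3.667
σ = √3.667 = 1.915 days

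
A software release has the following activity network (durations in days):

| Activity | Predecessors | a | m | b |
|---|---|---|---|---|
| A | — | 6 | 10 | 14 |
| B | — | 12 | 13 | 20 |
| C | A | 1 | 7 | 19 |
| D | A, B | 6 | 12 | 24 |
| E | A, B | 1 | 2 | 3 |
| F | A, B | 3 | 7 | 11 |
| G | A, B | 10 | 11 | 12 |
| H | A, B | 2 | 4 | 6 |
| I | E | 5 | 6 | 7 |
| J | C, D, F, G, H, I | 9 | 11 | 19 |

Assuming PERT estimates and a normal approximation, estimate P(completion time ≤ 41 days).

te_A = (6 + 4·10 + 14)/6 = 60/6 = 10; σ²_A = ((14−6)/6)² = 1.778
te_B = (12 + 4·13 + 20)/6 = 84/6 = 14; σ²_B = ((20−12)/6)² = 1.778
te_C = (1 + 4·7 + 19)/6 = 48/6 = 8; σ²_C = ((19−1)/6)² = 9.000
te_D = (6 + 4·12 + 24)/6 = 78/6 = 13; σ²_D = ((24−6)/6)² = 9.000
te_E = (1 + 4·2 + 3)/6 = 12/6 = 2; σ²_E = ((3−1)/6)² = 0.111
te_F = (3 + 4·7 + 11)/6 = 42/6 = 7; σ²_F = ((11−3)/6)² = 1.778
te_G = (10 + 4·11 + 12)/6 = 66/6 = 11; σ²_G = ((12−10)/6)² = 0.111
te_H = (2 + 4·4 + 6)/6 = 24/6 = 4; σ²_H = ((6−2)/6)² = 0.444
te_I = (5 + 4·6 + 7)/6 = 36/6 = 6; σ²_I = ((7−5)/6)² = 0.111
te_J = (9 + 4·11 + 19)/6 = 72/6 = 12; σ²_J = ((19−9)/6)² = 2.778

Forward pass:
ES_A = 0; EF_A = 10
ES_B = 0; EF_B = 14
ES_C = 10; EF_C = 10+8 = 18
ES_D = max(EF_A=10, EF_B=14) = 14; EF_D = 14+13 = 27
ES_E = max(EF_A=10, EF_B=14) = 14; EF_E = 14+2 = 16
ES_F = max(EF_A=10, EF_B=14) = 14; EF_F = 14+7 = 21
ES_G = max(EF_A=10, EF_B=14) = 14; EF_G = 14+11 = 25
ES_H = max(EF_A=10, EF_B=14) = 14; EF_H = 14+4 = 18
ES_I = 16; EF_I = 16+6 = 22
ES_J = max(EF_C=18, EF_D=27, EF_F=21, EF_G=25, EF_H=18, EF_I=22) = 27; EF_J = 27+12 = 39
Expected project duration μ = 39 days. Critical path: B → D → J.

Variance along critical path = 1.778 + 9.000 + 2.778 = 13.556; σ = √13.556 = 3.682 days.
Z = (41 − 39) / 3.682 = 0.543
P(T ≤ 41) = Φ(0.543) ≈ 0.707

0.707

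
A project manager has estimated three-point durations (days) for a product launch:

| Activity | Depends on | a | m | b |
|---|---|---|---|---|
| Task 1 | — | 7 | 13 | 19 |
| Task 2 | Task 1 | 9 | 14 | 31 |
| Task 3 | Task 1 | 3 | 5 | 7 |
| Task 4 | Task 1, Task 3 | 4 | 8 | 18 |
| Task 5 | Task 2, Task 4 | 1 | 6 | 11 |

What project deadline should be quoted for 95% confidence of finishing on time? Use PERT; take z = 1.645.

42.4 days

te_Task 1 = (7 + 4·13 + 19)/6 = 78/6 = 13; σ²_Task 1 = ((19−7)/6)² = 4.000
te_Task 2 = (9 + 4·14 + 31)/6 = 96/6 = 16; σ²_Task 2 = ((31−9)/6)² = 13.444
te_Task 3 = (3 + 4·5 + 7)/6 = 30/6 = 5; σ²_Task 3 = ((7−3)/6)² = 0.444
te_Task 4 = (4 + 4·8 + 18)/6 = 54/6 = 9; σ²_Task 4 = ((18−4)/6)² = 5.444
te_Task 5 = (1 + 4·6 + 11)/6 = 36/6 = 6; σ²_Task 5 = ((11−1)/6)² = 2.778

Forward pass:
ES_Task 1 = 0; EF_Task 1 = 13
ES_Task 2 = 13; EF_Task 2 = 13+16 = 29
ES_Task 3 = 13; EF_Task 3 = 13+5 = 18
ES_Task 4 = max(EF_Task 1=13, EF_Task 3=18) = 18; EF_Task 4 = 18+9 = 27
ES_Task 5 = max(EF_Task 2=29, EF_Task 4=27) = 29; EF_Task 5 = 29+6 = 35
Expected project duration μ = 35 days. Critical path: Task 1 → Task 2 → Task 5.

Variance along critical path = 4.000 + 13.444 + 2.778 = 20.222; σ = 4.497 days.
D = μ + z·σ = 35 + 1.645·4.497 = 42.4 days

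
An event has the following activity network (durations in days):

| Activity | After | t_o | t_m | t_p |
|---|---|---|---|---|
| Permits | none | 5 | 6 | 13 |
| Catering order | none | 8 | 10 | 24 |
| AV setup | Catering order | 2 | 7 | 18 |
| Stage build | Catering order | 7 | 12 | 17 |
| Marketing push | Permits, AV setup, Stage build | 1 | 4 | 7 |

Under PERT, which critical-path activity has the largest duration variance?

te_Permits = (5 + 4·6 + 13)/6 = 42/6 = 7; σ²_Permits = ((13−5)/6)² = 1.778
te_Catering order = (8 + 4·10 + 24)/6 = 72/6 = 12; σ²_Catering order = ((24−8)/6)² = 7.111
te_AV setup = (2 + 4·7 + 18)/6 = 48/6 = 8; σ²_AV setup = ((18−2)/6)² = 7.111
te_Stage build = (7 + 4·12 + 17)/6 = 72/6 = 12; σ²_Stage build = ((17−7)/6)² = 2.778
te_Marketing push = (1 + 4·4 + 7)/6 = 24/6 = 4; σ²_Marketing push = ((7−1)/6)² = 1.000

Forward pass:
ES_Permits = 0; EF_Permits = 7
ES_Catering order = 0; EF_Catering order = 12
ES_AV setup = 12; EF_AV setup = 12+8 = 20
ES_Stage build = 12; EF_Stage build = 12+12 = 24
ES_Marketing push = max(EF_Permits=7, EF_AV setup=20, EF_Stage build=24) = 24; EF_Marketing push = 24+4 = 28
Expected project duration μ = 28 days. Critical path: Catering order → Stage build → Marketing push.

Variances on critical path: σ²_Catering order=7.111, σ²_Stage build=2.778, σ²_Marketing push=1.000.
Largest is σ²_Catering order = 7.111.

Catering order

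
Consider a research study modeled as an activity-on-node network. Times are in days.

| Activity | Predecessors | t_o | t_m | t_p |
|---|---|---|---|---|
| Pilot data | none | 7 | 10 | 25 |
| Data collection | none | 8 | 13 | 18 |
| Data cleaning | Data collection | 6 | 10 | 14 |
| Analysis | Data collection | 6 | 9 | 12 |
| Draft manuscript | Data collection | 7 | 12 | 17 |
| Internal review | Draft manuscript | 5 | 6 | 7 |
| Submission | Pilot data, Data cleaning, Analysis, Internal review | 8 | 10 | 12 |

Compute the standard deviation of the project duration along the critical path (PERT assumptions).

te_Pilot data = (7 + 4·10 + 25)/6 = 72/6 = 12; σ²_Pilot data = ((25−7)/6)² = 9.000
te_Data collection = (8 + 4·13 + 18)/6 = 78/6 = 13; σ²_Data collection = ((18−8)/6)² = 2.778
te_Data cleaning = (6 + 4·10 + 14)/6 = 60/6 = 10; σ²_Data cleaning = ((14−6)/6)² = 1.778
te_Analysis = (6 + 4·9 + 12)/6 = 54/6 = 9; σ²_Analysis = ((12−6)/6)² = 1.000
te_Draft manuscript = (7 + 4·12 + 17)/6 = 72/6 = 12; σ²_Draft manuscript = ((17−7)/6)² = 2.778
te_Internal review = (5 + 4·6 + 7)/6 = 36/6 = 6; σ²_Internal review = ((7−5)/6)² = 0.111
te_Submission = (8 + 4·10 + 12)/6 = 60/6 = 10; σ²_Submission = ((12−8)/6)² = 0.444

Forward pass:
ES_Pilot data = 0; EF_Pilot data = 12
ES_Data collection = 0; EF_Data collection = 13
ES_Data cleaning = 13; EF_Data cleaning = 13+10 = 23
ES_Analysis = 13; EF_Analysis = 13+9 = 22
ES_Draft manuscript = 13; EF_Draft manuscript = 13+12 = 25
ES_Internal review = 25; EF_Internal review = 25+6 = 31
ES_Submission = max(EF_Pilot data=12, EF_Data cleaning=23, EF_Analysis=22, EF_Internal review=31) = 31; EF_Submission = 31+10 = 41
Expected project duration μ = 41 days. Critical path: Data collection → Draft manuscript → Internal review → Submission.

Variance along critical path = 2.778 + 2.778 + 0.111 + 0.444 = 6.111
σ = √6.111 = 2.472 days

2.47 days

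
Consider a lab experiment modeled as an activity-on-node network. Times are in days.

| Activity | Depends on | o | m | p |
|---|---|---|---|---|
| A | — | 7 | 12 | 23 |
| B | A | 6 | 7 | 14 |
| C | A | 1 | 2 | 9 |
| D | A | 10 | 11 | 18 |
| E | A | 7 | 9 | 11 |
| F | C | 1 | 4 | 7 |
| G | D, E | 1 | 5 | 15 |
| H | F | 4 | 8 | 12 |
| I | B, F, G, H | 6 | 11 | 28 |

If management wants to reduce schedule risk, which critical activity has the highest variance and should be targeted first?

te_A = (7 + 4·12 + 23)/6 = 78/6 = 13; σ²_A = ((23−7)/6)² = 7.111
te_B = (6 + 4·7 + 14)/6 = 48/6 = 8; σ²_B = ((14−6)/6)² = 1.778
te_C = (1 + 4·2 + 9)/6 = 18/6 = 3; σ²_C = ((9−1)/6)² = 1.778
te_D = (10 + 4·11 + 18)/6 = 72/6 = 12; σ²_D = ((18−10)/6)² = 1.778
te_E = (7 + 4·9 + 11)/6 = 54/6 = 9; σ²_E = ((11−7)/6)² = 0.444
te_F = (1 + 4·4 + 7)/6 = 24/6 = 4; σ²_F = ((7−1)/6)² = 1.000
te_G = (1 + 4·5 + 15)/6 = 36/6 = 6; σ²_G = ((15−1)/6)² = 5.444
te_H = (4 + 4·8 + 12)/6 = 48/6 = 8; σ²_H = ((12−4)/6)² = 1.778
te_I = (6 + 4·11 + 28)/6 = 78/6 = 13; σ²_I = ((28−6)/6)² = 13.444

Forward pass:
ES_A = 0; EF_A = 13
ES_B = 13; EF_B = 13+8 = 21
ES_C = 13; EF_C = 13+3 = 16
ES_D = 13; EF_D = 13+12 = 25
ES_E = 13; EF_E = 13+9 = 22
ES_F = 16; EF_F = 16+4 = 20
ES_G = max(EF_D=25, EF_E=22) = 25; EF_G = 25+6 = 31
ES_H = 20; EF_H = 20+8 = 28
ES_I = max(EF_B=21, EF_F=20, EF_G=31, EF_H=28) = 31; EF_I = 31+13 = 44
Expected project duration μ = 44 days. Critical path: A → D → G → I.

Variances on critical path: σ²_A=7.111, σ²_D=1.778, σ²_G=5.444, σ²_I=13.444.
Largest is σ²_I = 13.444.

I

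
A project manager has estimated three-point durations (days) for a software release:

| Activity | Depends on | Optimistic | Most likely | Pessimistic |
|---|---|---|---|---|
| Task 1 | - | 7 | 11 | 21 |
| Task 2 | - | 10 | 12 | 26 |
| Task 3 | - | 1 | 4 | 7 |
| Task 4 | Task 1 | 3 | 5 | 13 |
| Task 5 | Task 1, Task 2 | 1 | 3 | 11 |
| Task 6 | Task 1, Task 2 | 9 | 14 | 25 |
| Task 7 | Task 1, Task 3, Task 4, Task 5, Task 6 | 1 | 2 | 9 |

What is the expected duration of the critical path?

32 days

te_Task 1 = (7 + 4·11 + 21)/6 = 72/6 = 12
te_Task 2 = (10 + 4·12 + 26)/6 = 84/6 = 14
te_Task 3 = (1 + 4·4 + 7)/6 = 24/6 = 4
te_Task 4 = (3 + 4·5 + 13)/6 = 36/6 = 6
te_Task 5 = (1 + 4·3 + 11)/6 = 24/6 = 4
te_Task 6 = (9 + 4·14 + 25)/6 = 90/6 = 15
te_Task 7 = (1 + 4·2 + 9)/6 = 18/6 = 3

Forward pass:
ES_Task 1 = 0; EF_Task 1 = 12
ES_Task 2 = 0; EF_Task 2 = 14
ES_Task 3 = 0; EF_Task 3 = 4
ES_Task 4 = 12; EF_Task 4 = 12+6 = 18
ES_Task 5 = max(EF_Task 1=12, EF_Task 2=14) = 14; EF_Task 5 = 14+4 = 18
ES_Task 6 = max(EF_Task 1=12, EF_Task 2=14) = 14; EF_Task 6 = 14+15 = 29
ES_Task 7 = max(EF_Task 1=12, EF_Task 3=4, EF_Task 4=18, EF_Task 5=18, EF_Task 6=29) = 29; EF_Task 7 = 29+3 = 32
Expected project duration μ = 32 days. Critical path: Task 2 → Task 6 → Task 7.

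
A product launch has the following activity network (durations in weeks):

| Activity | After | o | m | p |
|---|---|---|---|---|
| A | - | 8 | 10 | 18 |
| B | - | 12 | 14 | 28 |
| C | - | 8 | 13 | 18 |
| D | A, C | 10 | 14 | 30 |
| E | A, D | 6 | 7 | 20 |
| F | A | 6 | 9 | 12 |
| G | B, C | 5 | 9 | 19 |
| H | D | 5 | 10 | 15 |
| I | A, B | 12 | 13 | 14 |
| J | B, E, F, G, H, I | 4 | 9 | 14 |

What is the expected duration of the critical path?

48 weeks

te_A = (8 + 4·10 + 18)/6 = 66/6 = 11
te_B = (12 + 4·14 + 28)/6 = 96/6 = 16
te_C = (8 + 4·13 + 18)/6 = 78/6 = 13
te_D = (10 + 4·14 + 30)/6 = 96/6 = 16
te_E = (6 + 4·7 + 20)/6 = 54/6 = 9
te_F = (6 + 4·9 + 12)/6 = 54/6 = 9
te_G = (5 + 4·9 + 19)/6 = 60/6 = 10
te_H = (5 + 4·10 + 15)/6 = 60/6 = 10
te_I = (12 + 4·13 + 14)/6 = 78/6 = 13
te_J = (4 + 4·9 + 14)/6 = 54/6 = 9

Forward pass:
ES_A = 0; EF_A = 11
ES_B = 0; EF_B = 16
ES_C = 0; EF_C = 13
ES_D = max(EF_A=11, EF_C=13) = 13; EF_D = 13+16 = 29
ES_E = max(EF_A=11, EF_D=29) = 29; EF_E = 29+9 = 38
ES_F = 11; EF_F = 11+9 = 20
ES_G = max(EF_B=16, EF_C=13) = 16; EF_G = 16+10 = 26
ES_H = 29; EF_H = 29+10 = 39
ES_I = max(EF_A=11, EF_B=16) = 16; EF_I = 16+13 = 29
ES_J = max(EF_B=16, EF_E=38, EF_F=20, EF_G=26, EF_H=39, EF_I=29) = 39; EF_J = 39+9 = 48
Expected project duration μ = 48 weeks. Critical path: C → D → H → J.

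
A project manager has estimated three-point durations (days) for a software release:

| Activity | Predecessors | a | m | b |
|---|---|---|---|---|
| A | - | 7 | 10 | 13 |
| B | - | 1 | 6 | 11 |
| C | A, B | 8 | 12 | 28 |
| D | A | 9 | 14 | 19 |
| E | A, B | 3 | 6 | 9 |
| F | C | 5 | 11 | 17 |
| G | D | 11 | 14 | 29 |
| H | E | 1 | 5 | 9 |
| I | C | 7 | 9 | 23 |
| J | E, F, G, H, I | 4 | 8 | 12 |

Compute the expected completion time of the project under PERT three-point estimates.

te_A = (7 + 4·10 + 13)/6 = 60/6 = 10
te_B = (1 + 4·6 + 11)/6 = 36/6 = 6
te_C = (8 + 4·12 + 28)/6 = 84/6 = 14
te_D = (9 + 4·14 + 19)/6 = 84/6 = 14
te_E = (3 + 4·6 + 9)/6 = 36/6 = 6
te_F = (5 + 4·11 + 17)/6 = 66/6 = 11
te_G = (11 + 4·14 + 29)/6 = 96/6 = 16
te_H = (1 + 4·5 + 9)/6 = 30/6 = 5
te_I = (7 + 4·9 + 23)/6 = 66/6 = 11
te_J = (4 + 4·8 + 12)/6 = 48/6 = 8

Forward pass:
ES_A = 0; EF_A = 10
ES_B = 0; EF_B = 6
ES_C = max(EF_A=10, EF_B=6) = 10; EF_C = 10+14 = 24
ES_D = 10; EF_D = 10+14 = 24
ES_E = max(EF_A=10, EF_B=6) = 10; EF_E = 10+6 = 16
ES_F = 24; EF_F = 24+11 = 35
ES_G = 24; EF_G = 24+16 = 40
ES_H = 16; EF_H = 16+5 = 21
ES_I = 24; EF_I = 24+11 = 35
ES_J = max(EF_E=16, EF_F=35, EF_G=40, EF_H=21, EF_I=35) = 40; EF_J = 40+8 = 48
Expected project duration μ = 48 days. Critical path: A → D → G → J.

48 days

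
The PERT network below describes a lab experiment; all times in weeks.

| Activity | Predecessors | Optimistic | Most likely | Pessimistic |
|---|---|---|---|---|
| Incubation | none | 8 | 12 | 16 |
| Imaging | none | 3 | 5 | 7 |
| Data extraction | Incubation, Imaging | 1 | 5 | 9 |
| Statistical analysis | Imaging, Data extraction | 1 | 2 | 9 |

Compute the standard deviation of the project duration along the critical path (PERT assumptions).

te_Incubation = (8 + 4·12 + 16)/6 = 72/6 = 12; σ²_Incubation = ((16−8)/6)² = 1.778
te_Imaging = (3 + 4·5 + 7)/6 = 30/6 = 5; σ²_Imaging = ((7−3)/6)² = 0.444
te_Data extraction = (1 + 4·5 + 9)/6 = 30/6 = 5; σ²_Data extraction = ((9−1)/6)² = 1.778
te_Statistical analysis = (1 + 4·2 + 9)/6 = 18/6 = 3; σ²_Statistical analysis = ((9−1)/6)² = 1.778

Forward pass:
ES_Incubation = 0; EF_Incubation = 12
ES_Imaging = 0; EF_Imaging = 5
ES_Data extraction = max(EF_Incubation=12, EF_Imaging=5) = 12; EF_Data extraction = 12+5 = 17
ES_Statistical analysis = max(EF_Imaging=5, EF_Data extraction=17) = 17; EF_Statistical analysis = 17+3 = 20
Expected project duration μ = 20 weeks. Critical path: Incubation → Data extraction → Statistical analysis.

Variance along critical path = 1.778 + 1.778 + 1.778 = 5.333
σ = √5.333 = 2.309 weeks

2.31 weeks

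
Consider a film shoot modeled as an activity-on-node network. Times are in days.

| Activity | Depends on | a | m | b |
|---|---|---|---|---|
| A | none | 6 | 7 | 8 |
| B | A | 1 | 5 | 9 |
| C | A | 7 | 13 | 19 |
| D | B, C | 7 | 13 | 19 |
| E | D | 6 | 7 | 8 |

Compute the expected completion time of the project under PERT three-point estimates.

te_A = (6 + 4·7 + 8)/6 = 42/6 = 7
te_B = (1 + 4·5 + 9)/6 = 30/6 = 5
te_C = (7 + 4·13 + 19)/6 = 78/6 = 13
te_D = (7 + 4·13 + 19)/6 = 78/6 = 13
te_E = (6 + 4·7 + 8)/6 = 42/6 = 7

Forward pass:
ES_A = 0; EF_A = 7
ES_B = 7; EF_B = 7+5 = 12
ES_C = 7; EF_C = 7+13 = 20
ES_D = max(EF_B=12, EF_C=20) = 20; EF_D = 20+13 = 33
ES_E = 33; EF_E = 33+7 = 40
Expected project duration μ = 40 days. Critical path: A → C → D → E.

40 days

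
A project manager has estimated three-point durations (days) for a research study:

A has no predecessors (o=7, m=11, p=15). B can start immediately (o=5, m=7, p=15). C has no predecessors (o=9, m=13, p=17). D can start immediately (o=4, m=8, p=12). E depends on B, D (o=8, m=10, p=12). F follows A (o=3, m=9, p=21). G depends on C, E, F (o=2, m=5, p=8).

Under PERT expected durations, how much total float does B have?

3 days

te_A = (7 + 4·11 + 15)/6 = 66/6 = 11
te_B = (5 + 4·7 + 15)/6 = 48/6 = 8
te_C = (9 + 4·13 + 17)/6 = 78/6 = 13
te_D = (4 + 4·8 + 12)/6 = 48/6 = 8
te_E = (8 + 4·10 + 12)/6 = 60/6 = 10
te_F = (3 + 4·9 + 21)/6 = 60/6 = 10
te_G = (2 + 4·5 + 8)/6 = 30/6 = 5

Forward pass:
ES_A = 0; EF_A = 11
ES_B = 0; EF_B = 8
ES_C = 0; EF_C = 13
ES_D = 0; EF_D = 8
ES_E = max(EF_B=8, EF_D=8) = 8; EF_E = 8+10 = 18
ES_F = 11; EF_F = 11+10 = 21
ES_G = max(EF_C=13, EF_E=18, EF_F=21) = 21; EF_G = 21+5 = 26
Expected project duration μ = 26 days. Critical path: A → F → G.

Backward pass:
LF_G = 26; LS_G = 26−5 = 21
LF_F = LS_G = 21; LS_F = 21−10 = 11
LF_E = LS_G = 21; LS_E = 21−10 = 11
LF_D = LS_E = 11; LS_D = 11−8 = 3
LF_C = LS_G = 21; LS_C = 21−13 = 8
LF_B = LS_E = 11; LS_B = 11−8 = 3
LF_A = LS_F = 11; LS_A = 11−11 = 0
Slack_B = LS_B − ES_B = 3 − 0 = 3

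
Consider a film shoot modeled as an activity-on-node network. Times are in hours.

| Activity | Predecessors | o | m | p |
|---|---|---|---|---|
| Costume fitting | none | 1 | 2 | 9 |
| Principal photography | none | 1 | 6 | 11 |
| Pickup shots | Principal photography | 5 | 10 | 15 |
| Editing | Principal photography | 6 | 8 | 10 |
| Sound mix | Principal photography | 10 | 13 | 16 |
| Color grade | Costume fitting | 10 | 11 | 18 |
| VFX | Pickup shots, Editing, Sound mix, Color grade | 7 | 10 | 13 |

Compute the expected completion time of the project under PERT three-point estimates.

29 hours

te_Costume fitting = (1 + 4·2 + 9)/6 = 18/6 = 3
te_Principal photography = (1 + 4·6 + 11)/6 = 36/6 = 6
te_Pickup shots = (5 + 4·10 + 15)/6 = 60/6 = 10
te_Editing = (6 + 4·8 + 10)/6 = 48/6 = 8
te_Sound mix = (10 + 4·13 + 16)/6 = 78/6 = 13
te_Color grade = (10 + 4·11 + 18)/6 = 72/6 = 12
te_VFX = (7 + 4·10 + 13)/6 = 60/6 = 10

Forward pass:
ES_Costume fitting = 0; EF_Costume fitting = 3
ES_Principal photography = 0; EF_Principal photography = 6
ES_Pickup shots = 6; EF_Pickup shots = 6+10 = 16
ES_Editing = 6; EF_Editing = 6+8 = 14
ES_Sound mix = 6; EF_Sound mix = 6+13 = 19
ES_Color grade = 3; EF_Color grade = 3+12 = 15
ES_VFX = max(EF_Pickup shots=16, EF_Editing=14, EF_Sound mix=19, EF_Color grade=15) = 19; EF_VFX = 19+10 = 29
Expected project duration μ = 29 hours. Critical path: Principal photography → Sound mix → VFX.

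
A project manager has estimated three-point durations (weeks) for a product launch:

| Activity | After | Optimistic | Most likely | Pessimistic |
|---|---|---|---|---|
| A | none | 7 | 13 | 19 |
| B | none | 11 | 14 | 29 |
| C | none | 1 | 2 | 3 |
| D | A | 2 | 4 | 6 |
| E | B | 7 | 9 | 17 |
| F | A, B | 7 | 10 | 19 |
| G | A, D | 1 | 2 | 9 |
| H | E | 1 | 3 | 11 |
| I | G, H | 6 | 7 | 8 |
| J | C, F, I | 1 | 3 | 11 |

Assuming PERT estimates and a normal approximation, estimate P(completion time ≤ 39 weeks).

te_A = (7 + 4·13 + 19)/6 = 78/6 = 13; σ²_A = ((19−7)/6)² = 4.000
te_B = (11 + 4·14 + 29)/6 = 96/6 = 16; σ²_B = ((29−11)/6)² = 9.000
te_C = (1 + 4·2 + 3)/6 = 12/6 = 2; σ²_C = ((3−1)/6)² = 0.111
te_D = (2 + 4·4 + 6)/6 = 24/6 = 4; σ²_D = ((6−2)/6)² = 0.444
te_E = (7 + 4·9 + 17)/6 = 60/6 = 10; σ²_E = ((17−7)/6)² = 2.778
te_F = (7 + 4·10 + 19)/6 = 66/6 = 11; σ²_F = ((19−7)/6)² = 4.000
te_G = (1 + 4·2 + 9)/6 = 18/6 = 3; σ²_G = ((9−1)/6)² = 1.778
te_H = (1 + 4·3 + 11)/6 = 24/6 = 4; σ²_H = ((11−1)/6)² = 2.778
te_I = (6 + 4·7 + 8)/6 = 42/6 = 7; σ²_I = ((8−6)/6)² = 0.111
te_J = (1 + 4·3 + 11)/6 = 24/6 = 4; σ²_J = ((11−1)/6)² = 2.778

Forward pass:
ES_A = 0; EF_A = 13
ES_B = 0; EF_B = 16
ES_C = 0; EF_C = 2
ES_D = 13; EF_D = 13+4 = 17
ES_E = 16; EF_E = 16+10 = 26
ES_F = max(EF_A=13, EF_B=16) = 16; EF_F = 16+11 = 27
ES_G = max(EF_A=13, EF_D=17) = 17; EF_G = 17+3 = 20
ES_H = 26; EF_H = 26+4 = 30
ES_I = max(EF_G=20, EF_H=30) = 30; EF_I = 30+7 = 37
ES_J = max(EF_C=2, EF_F=27, EF_I=37) = 37; EF_J = 37+4 = 41
Expected project duration μ = 41 weeks. Critical path: B → E → H → I → J.

Variance along critical path = 9.000 + 2.778 + 2.778 + 0.111 + 2.778 = 17.444; σ = √17.444 = 4.177 weeks.
Z = (39 − 41) / 4.177 = -0.479
P(T ≤ 39) = Φ(-0.479) ≈ 0.316

0.316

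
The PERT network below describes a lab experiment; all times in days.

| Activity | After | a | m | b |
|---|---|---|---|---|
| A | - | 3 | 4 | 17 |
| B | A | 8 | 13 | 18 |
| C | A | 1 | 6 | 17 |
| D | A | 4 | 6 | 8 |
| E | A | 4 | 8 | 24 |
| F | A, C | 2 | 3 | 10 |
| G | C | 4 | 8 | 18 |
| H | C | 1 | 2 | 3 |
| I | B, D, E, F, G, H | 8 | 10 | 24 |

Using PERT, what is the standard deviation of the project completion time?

5.01 days

te_A = (3 + 4·4 + 17)/6 = 36/6 = 6; σ²_A = ((17−3)/6)² = 5.444
te_B = (8 + 4·13 + 18)/6 = 78/6 = 13; σ²_B = ((18−8)/6)² = 2.778
te_C = (1 + 4·6 + 17)/6 = 42/6 = 7; σ²_C = ((17−1)/6)² = 7.111
te_D = (4 + 4·6 + 8)/6 = 36/6 = 6; σ²_D = ((8−4)/6)² = 0.444
te_E = (4 + 4·8 + 24)/6 = 60/6 = 10; σ²_E = ((24−4)/6)² = 11.111
te_F = (2 + 4·3 + 10)/6 = 24/6 = 4; σ²_F = ((10−2)/6)² = 1.778
te_G = (4 + 4·8 + 18)/6 = 54/6 = 9; σ²_G = ((18−4)/6)² = 5.444
te_H = (1 + 4·2 + 3)/6 = 12/6 = 2; σ²_H = ((3−1)/6)² = 0.111
te_I = (8 + 4·10 + 24)/6 = 72/6 = 12; σ²_I = ((24−8)/6)² = 7.111

Forward pass:
ES_A = 0; EF_A = 6
ES_B = 6; EF_B = 6+13 = 19
ES_C = 6; EF_C = 6+7 = 13
ES_D = 6; EF_D = 6+6 = 12
ES_E = 6; EF_E = 6+10 = 16
ES_F = max(EF_A=6, EF_C=13) = 13; EF_F = 13+4 = 17
ES_G = 13; EF_G = 13+9 = 22
ES_H = 13; EF_H = 13+2 = 15
ES_I = max(EF_B=19, EF_D=12, EF_E=16, EF_F=17, EF_G=22, EF_H=15) = 22; EF_I = 22+12 = 34
Expected project duration μ = 34 days. Critical path: A → C → G → I.

Variance along critical path = 5.444 + 7.111 + 5.444 + 7.111 = 25.111
σ = √25.111 = 5.011 days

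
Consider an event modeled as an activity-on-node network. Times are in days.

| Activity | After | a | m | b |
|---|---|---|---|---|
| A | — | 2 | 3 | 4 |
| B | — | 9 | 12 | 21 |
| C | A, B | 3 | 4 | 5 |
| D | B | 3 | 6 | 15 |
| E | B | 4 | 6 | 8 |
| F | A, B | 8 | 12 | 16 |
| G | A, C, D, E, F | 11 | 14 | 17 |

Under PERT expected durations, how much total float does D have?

te_A = (2 + 4·3 + 4)/6 = 18/6 = 3
te_B = (9 + 4·12 + 21)/6 = 78/6 = 13
te_C = (3 + 4·4 + 5)/6 = 24/6 = 4
te_D = (3 + 4·6 + 15)/6 = 42/6 = 7
te_E = (4 + 4·6 + 8)/6 = 36/6 = 6
te_F = (8 + 4·12 + 16)/6 = 72/6 = 12
te_G = (11 + 4·14 + 17)/6 = 84/6 = 14

Forward pass:
ES_A = 0; EF_A = 3
ES_B = 0; EF_B = 13
ES_C = max(EF_A=3, EF_B=13) = 13; EF_C = 13+4 = 17
ES_D = 13; EF_D = 13+7 = 20
ES_E = 13; EF_E = 13+6 = 19
ES_F = max(EF_A=3, EF_B=13) = 13; EF_F = 13+12 = 25
ES_G = max(EF_A=3, EF_C=17, EF_D=20, EF_E=19, EF_F=25) = 25; EF_G = 25+14 = 39
Expected project duration μ = 39 days. Critical path: B → F → G.

Backward pass:
LF_G = 39; LS_G = 39−14 = 25
LF_F = LS_G = 25; LS_F = 25−12 = 13
LF_E = LS_G = 25; LS_E = 25−6 = 19
LF_D = LS_G = 25; LS_D = 25−7 = 18
LF_C = LS_G = 25; LS_C = 25−4 = 21
LF_B = min(LS_C=21, LS_D=18, LS_E=19, LS_F=13) = 13; LS_B = 13−13 = 0
LF_A = min(LS_C=21, LS_F=13, LS_G=25) = 13; LS_A = 13−3 = 10
Slack_D = LS_D − ES_D = 18 − 13 = 5

5 days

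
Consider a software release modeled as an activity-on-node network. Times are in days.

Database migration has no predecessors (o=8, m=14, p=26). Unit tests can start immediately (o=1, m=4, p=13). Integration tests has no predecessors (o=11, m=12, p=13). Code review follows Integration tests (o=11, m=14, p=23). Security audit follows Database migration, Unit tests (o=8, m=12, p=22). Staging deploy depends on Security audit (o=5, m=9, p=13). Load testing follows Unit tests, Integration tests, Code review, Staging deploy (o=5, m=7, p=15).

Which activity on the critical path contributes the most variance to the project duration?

te_Database migration = (8 + 4·14 + 26)/6 = 90/6 = 15; σ²_Database migration = ((26−8)/6)² = 9.000
te_Unit tests = (1 + 4·4 + 13)/6 = 30/6 = 5; σ²_Unit tests = ((13−1)/6)² = 4.000
te_Integration tests = (11 + 4·12 + 13)/6 = 72/6 = 12; σ²_Integration tests = ((13−11)/6)² = 0.111
te_Code review = (11 + 4·14 + 23)/6 = 90/6 = 15; σ²_Code review = ((23−11)/6)² = 4.000
te_Security audit = (8 + 4·12 + 22)/6 = 78/6 = 13; σ²_Security audit = ((22−8)/6)² = 5.444
te_Staging deploy = (5 + 4·9 + 13)/6 = 54/6 = 9; σ²_Staging deploy = ((13−5)/6)² = 1.778
te_Load testing = (5 + 4·7 + 15)/6 = 48/6 = 8; σ²_Load testing = ((15−5)/6)² = 2.778

Forward pass:
ES_Database migration = 0; EF_Database migration = 15
ES_Unit tests = 0; EF_Unit tests = 5
ES_Integration tests = 0; EF_Integration tests = 12
ES_Code review = 12; EF_Code review = 12+15 = 27
ES_Security audit = max(EF_Database migration=15, EF_Unit tests=5) = 15; EF_Security audit = 15+13 = 28
ES_Staging deploy = 28; EF_Staging deploy = 28+9 = 37
ES_Load testing = max(EF_Unit tests=5, EF_Integration tests=12, EF_Code review=27, EF_Staging deploy=37) = 37; EF_Load testing = 37+8 = 45
Expected project duration μ = 45 days. Critical path: Database migration → Security audit → Staging deploy → Load testing.

Variances on critical path: σ²_Database migration=9.000, σ²_Security audit=5.444, σ²_Staging deploy=1.778, σ²_Load testing=2.778.
Largest is σ²_Database migration = 9.000.

Database migration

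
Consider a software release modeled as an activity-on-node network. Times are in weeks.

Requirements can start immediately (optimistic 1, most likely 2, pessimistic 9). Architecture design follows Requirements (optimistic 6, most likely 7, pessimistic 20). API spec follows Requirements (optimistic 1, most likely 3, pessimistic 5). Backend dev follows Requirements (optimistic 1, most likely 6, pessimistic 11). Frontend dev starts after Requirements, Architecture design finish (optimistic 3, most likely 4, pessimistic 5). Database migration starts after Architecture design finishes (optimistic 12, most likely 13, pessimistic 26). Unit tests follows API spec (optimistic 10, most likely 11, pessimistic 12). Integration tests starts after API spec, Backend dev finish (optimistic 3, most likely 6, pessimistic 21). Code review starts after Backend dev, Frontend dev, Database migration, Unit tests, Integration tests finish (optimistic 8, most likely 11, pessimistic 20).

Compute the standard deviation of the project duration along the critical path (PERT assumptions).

4.08 weeks

te_Requirements = (1 + 4·2 + 9)/6 = 18/6 = 3; σ²_Requirements = ((9−1)/6)² = 1.778
te_Architecture design = (6 + 4·7 + 20)/6 = 54/6 = 9; σ²_Architecture design = ((20−6)/6)² = 5.444
te_API spec = (1 + 4·3 + 5)/6 = 18/6 = 3; σ²_API spec = ((5−1)/6)² = 0.444
te_Backend dev = (1 + 4·6 + 11)/6 = 36/6 = 6; σ²_Backend dev = ((11−1)/6)² = 2.778
te_Frontend dev = (3 + 4·4 + 5)/6 = 24/6 = 4; σ²_Frontend dev = ((5−3)/6)² = 0.111
te_Database migration = (12 + 4·13 + 26)/6 = 90/6 = 15; σ²_Database migration = ((26−12)/6)² = 5.444
te_Unit tests = (10 + 4·11 + 12)/6 = 66/6 = 11; σ²_Unit tests = ((12−10)/6)² = 0.111
te_Integration tests = (3 + 4·6 + 21)/6 = 48/6 = 8; σ²_Integration tests = ((21−3)/6)² = 9.000
te_Code review = (8 + 4·11 + 20)/6 = 72/6 = 12; σ²_Code review = ((20−8)/6)² = 4.000

Forward pass:
ES_Requirements = 0; EF_Requirements = 3
ES_Architecture design = 3; EF_Architecture design = 3+9 = 12
ES_API spec = 3; EF_API spec = 3+3 = 6
ES_Backend dev = 3; EF_Backend dev = 3+6 = 9
ES_Frontend dev = max(EF_Requirements=3, EF_Architecture design=12) = 12; EF_Frontend dev = 12+4 = 16
ES_Database migration = 12; EF_Database migration = 12+15 = 27
ES_Unit tests = 6; EF_Unit tests = 6+11 = 17
ES_Integration tests = max(EF_API spec=6, EF_Backend dev=9) = 9; EF_Integration tests = 9+8 = 17
ES_Code review = max(EF_Backend dev=9, EF_Frontend dev=16, EF_Database migration=27, EF_Unit tests=17, EF_Integration tests=17) = 27; EF_Code review = 27+12 = 39
Expected project duration μ = 39 weeks. Critical path: Requirements → Architecture design → Database migration → Code review.

Variance along critical path = 1.778 + 5.444 + 5.444 + 4.000 = 16.667
σ = √16.667 = 4.082 weeks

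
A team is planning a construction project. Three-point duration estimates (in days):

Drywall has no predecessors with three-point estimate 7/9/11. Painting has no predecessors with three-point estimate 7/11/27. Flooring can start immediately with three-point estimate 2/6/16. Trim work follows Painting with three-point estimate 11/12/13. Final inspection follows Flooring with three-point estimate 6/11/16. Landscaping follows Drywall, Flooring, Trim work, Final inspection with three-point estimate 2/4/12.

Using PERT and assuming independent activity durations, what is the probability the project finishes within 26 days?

te_Drywall = (7 + 4·9 + 11)/6 = 54/6 = 9; σ²_Drywall = ((11−7)/6)² = 0.444
te_Painting = (7 + 4·11 + 27)/6 = 78/6 = 13; σ²_Painting = ((27−7)/6)² = 11.111
te_Flooring = (2 + 4·6 + 16)/6 = 42/6 = 7; σ²_Flooring = ((16−2)/6)² = 5.444
te_Trim work = (11 + 4·12 + 13)/6 = 72/6 = 12; σ²_Trim work = ((13−11)/6)² = 0.111
te_Final inspection = (6 + 4·11 + 16)/6 = 66/6 = 11; σ²_Final inspection = ((16−6)/6)² = 2.778
te_Landscaping = (2 + 4·4 + 12)/6 = 30/6 = 5; σ²_Landscaping = ((12−2)/6)² = 2.778

Forward pass:
ES_Drywall = 0; EF_Drywall = 9
ES_Painting = 0; EF_Painting = 13
ES_Flooring = 0; EF_Flooring = 7
ES_Trim work = 13; EF_Trim work = 13+12 = 25
ES_Final inspection = 7; EF_Final inspection = 7+11 = 18
ES_Landscaping = max(EF_Drywall=9, EF_Flooring=7, EF_Trim work=25, EF_Final inspection=18) = 25; EF_Landscaping = 25+5 = 30
Expected project duration μ = 30 days. Critical path: Painting → Trim work → Landscaping.

Variance along critical path = 11.111 + 0.111 + 2.778 = 14.000; σ = √14.000 = 3.742 days.
Z = (26 − 30) / 3.742 = -1.069
P(T ≤ 26) = Φ(-1.069) ≈ 0.143

0.143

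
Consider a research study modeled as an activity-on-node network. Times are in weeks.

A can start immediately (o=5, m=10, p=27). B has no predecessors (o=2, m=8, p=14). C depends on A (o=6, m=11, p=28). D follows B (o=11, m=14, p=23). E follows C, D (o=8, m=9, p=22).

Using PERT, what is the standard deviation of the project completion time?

te_A = (5 + 4·10 + 27)/6 = 72/6 = 12; σ²_A = ((27−5)/6)² = 13.444
te_B = (2 + 4·8 + 14)/6 = 48/6 = 8; σ²_B = ((14−2)/6)² = 4.000
te_C = (6 + 4·11 + 28)/6 = 78/6 = 13; σ²_C = ((28−6)/6)² = 13.444
te_D = (11 + 4·14 + 23)/6 = 90/6 = 15; σ²_D = ((23−11)/6)² = 4.000
te_E = (8 + 4·9 + 22)/6 = 66/6 = 11; σ²_E = ((22−8)/6)² = 5.444

Forward pass:
ES_A = 0; EF_A = 12
ES_B = 0; EF_B = 8
ES_C = 12; EF_C = 12+13 = 25
ES_D = 8; EF_D = 8+15 = 23
ES_E = max(EF_C=25, EF_D=23) = 25; EF_E = 25+11 = 36
Expected project duration μ = 36 weeks. Critical path: A → C → E.

Variance along critical path = 13.444 + 13.444 + 5.444 = 32.333
σ = √32.333 = 5.686 weeks

5.69 weeks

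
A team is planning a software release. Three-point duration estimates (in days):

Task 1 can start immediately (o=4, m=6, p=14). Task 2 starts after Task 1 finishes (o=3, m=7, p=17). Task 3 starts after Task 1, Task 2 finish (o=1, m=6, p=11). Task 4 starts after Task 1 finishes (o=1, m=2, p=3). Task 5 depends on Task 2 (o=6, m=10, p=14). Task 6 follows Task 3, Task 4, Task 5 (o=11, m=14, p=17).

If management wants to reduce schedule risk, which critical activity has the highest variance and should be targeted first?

Task 2

te_Task 1 = (4 + 4·6 + 14)/6 = 42/6 = 7; σ²_Task 1 = ((14−4)/6)² = 2.778
te_Task 2 = (3 + 4·7 + 17)/6 = 48/6 = 8; σ²_Task 2 = ((17−3)/6)² = 5.444
te_Task 3 = (1 + 4·6 + 11)/6 = 36/6 = 6; σ²_Task 3 = ((11−1)/6)² = 2.778
te_Task 4 = (1 + 4·2 + 3)/6 = 12/6 = 2; σ²_Task 4 = ((3−1)/6)² = 0.111
te_Task 5 = (6 + 4·10 + 14)/6 = 60/6 = 10; σ²_Task 5 = ((14−6)/6)² = 1.778
te_Task 6 = (11 + 4·14 + 17)/6 = 84/6 = 14; σ²_Task 6 = ((17−11)/6)² = 1.000

Forward pass:
ES_Task 1 = 0; EF_Task 1 = 7
ES_Task 2 = 7; EF_Task 2 = 7+8 = 15
ES_Task 3 = max(EF_Task 1=7, EF_Task 2=15) = 15; EF_Task 3 = 15+6 = 21
ES_Task 4 = 7; EF_Task 4 = 7+2 = 9
ES_Task 5 = 15; EF_Task 5 = 15+10 = 25
ES_Task 6 = max(EF_Task 3=21, EF_Task 4=9, EF_Task 5=25) = 25; EF_Task 6 = 25+14 = 39
Expected project duration μ = 39 days. Critical path: Task 1 → Task 2 → Task 5 → Task 6.

Variances on critical path: σ²_Task 1=2.778, σ²_Task 2=5.444, σ²_Task 5=1.778, σ²_Task 6=1.000.
Largest is σ²_Task 2 = 5.444.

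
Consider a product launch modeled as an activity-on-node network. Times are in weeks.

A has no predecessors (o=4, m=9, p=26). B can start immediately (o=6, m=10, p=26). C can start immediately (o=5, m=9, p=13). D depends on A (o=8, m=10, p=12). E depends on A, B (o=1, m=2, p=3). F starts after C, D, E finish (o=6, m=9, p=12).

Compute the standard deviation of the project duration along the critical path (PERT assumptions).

3.86 weeks

te_A = (4 + 4·9 + 26)/6 = 66/6 = 11; σ²_A = ((26−4)/6)² = 13.444
te_B = (6 + 4·10 + 26)/6 = 72/6 = 12; σ²_B = ((26−6)/6)² = 11.111
te_C = (5 + 4·9 + 13)/6 = 54/6 = 9; σ²_C = ((13−5)/6)² = 1.778
te_D = (8 + 4·10 + 12)/6 = 60/6 = 10; σ²_D = ((12−8)/6)² = 0.444
te_E = (1 + 4·2 + 3)/6 = 12/6 = 2; σ²_E = ((3−1)/6)² = 0.111
te_F = (6 + 4·9 + 12)/6 = 54/6 = 9; σ²_F = ((12−6)/6)² = 1.000

Forward pass:
ES_A = 0; EF_A = 11
ES_B = 0; EF_B = 12
ES_C = 0; EF_C = 9
ES_D = 11; EF_D = 11+10 = 21
ES_E = max(EF_A=11, EF_B=12) = 12; EF_E = 12+2 = 14
ES_F = max(EF_C=9, EF_D=21, EF_E=14) = 21; EF_F = 21+9 = 30
Expected project duration μ = 30 weeks. Critical path: A → D → F.

Variance along critical path = 13.444 + 0.444 + 1.000 = 14.889
σ = √14.889 = 3.859 weeks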